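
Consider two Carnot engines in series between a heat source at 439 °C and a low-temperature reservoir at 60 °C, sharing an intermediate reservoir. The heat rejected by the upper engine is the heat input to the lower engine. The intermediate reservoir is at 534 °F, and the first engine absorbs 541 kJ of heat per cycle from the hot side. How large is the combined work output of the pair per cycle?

W_total ≈ 287.9 kJ

T_H = 439 °C → 439 + 273.15 = 712.15 K.
T_C = 60 °C → 60 + 273.15 = 333.15 K.
Two reversible stages in series are equivalent to a single Carnot engine between T_H and T_C, so η_total = 1 − T_C/T_H = 1 − 333.15/712.15 = 0.5322.
W_total = η_total · Q_H = 0.5322 × 541 = 287.9 kJ.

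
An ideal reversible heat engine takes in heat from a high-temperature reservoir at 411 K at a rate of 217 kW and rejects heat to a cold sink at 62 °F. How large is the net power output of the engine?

Ẇ ≈ 64.0 kW

T_C = 62 °F → (62 − 32) × 5/9 = 16.67 °C = 289.82 K.
Since the cycle is reversible, η = 1 − T_C/T_H = 1 − 289.82/411.00 = 0.2948.
W = η·Q_H = 0.2948 × 217 = 64.0 kW.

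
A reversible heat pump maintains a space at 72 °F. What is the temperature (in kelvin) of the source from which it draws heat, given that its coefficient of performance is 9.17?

T_H = 72 °F → (72 − 32) × 5/9 = 22.22 °C = 295.37 K.
COP_HP = T_H/(T_H − T_C) ⇒ T_C = T_H·(COP_HP − 1)/COP_HP = 295.37 × (9.17 − 1)/9.17 = 263.2 K.

T_C ≈ 263.2 K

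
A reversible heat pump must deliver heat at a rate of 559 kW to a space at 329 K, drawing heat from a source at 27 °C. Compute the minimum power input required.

T_C = 27 °C → 27 + 273.15 = 300.15 K.
COP_HP = T_H/(T_H − T_C) = 329.00/28.85 = 11.4038.
W = Q_H/COP_HP = 559/11.4038 = 49.02 kW.

Ẇ_in ≈ 49.02 kW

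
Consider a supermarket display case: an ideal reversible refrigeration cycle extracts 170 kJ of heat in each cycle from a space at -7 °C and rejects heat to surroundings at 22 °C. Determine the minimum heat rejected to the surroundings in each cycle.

T_H = 22 °C → 22 + 273.15 = 295.15 K.
T_C = -7 °C → -7 + 273.15 = 266.15 K.
For a reversible cycle Q_H/Q_C = T_H/T_C, so Q_H = Q_C·T_H/T_C = 170 × 295.15/266.15 = 188.5 kJ.

Q_H ≈ 188.5 kJ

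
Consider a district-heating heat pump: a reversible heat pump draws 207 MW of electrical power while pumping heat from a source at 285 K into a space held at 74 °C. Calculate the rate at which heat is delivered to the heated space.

T_H = 74 °C → 74 + 273.15 = 347.15 K.
The Carnot heat-pump COP is COP_HP = T_H/(T_H − T_C) = 347.15/62.15 = 5.5857.
Q_H = COP_HP · W = 5.5857 × 207 = 1160 MW.

Q̇_H ≈ 1160 MW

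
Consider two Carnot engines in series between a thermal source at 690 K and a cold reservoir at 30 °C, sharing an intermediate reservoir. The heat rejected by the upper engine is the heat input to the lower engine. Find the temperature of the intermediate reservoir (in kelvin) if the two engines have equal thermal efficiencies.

T_C = 30 °C → 30 + 273.15 = 303.15 K.
Equal efficiencies require 1 − T_m/T_H = 1 − T_C/T_m, i.e. T_m/T_H = T_C/T_m, so T_m = √(T_H·T_C) = √(690.00 × 303.15) = 457 K.

T_m ≈ 457 K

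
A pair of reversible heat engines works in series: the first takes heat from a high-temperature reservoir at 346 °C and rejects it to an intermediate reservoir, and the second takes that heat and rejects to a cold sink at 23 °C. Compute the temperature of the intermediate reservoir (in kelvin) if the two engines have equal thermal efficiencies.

T_H = 346 °C → 346 + 273.15 = 619.15 K.
T_C = 23 °C → 23 + 273.15 = 296.15 K.
Equal efficiencies require 1 − T_m/T_H = 1 − T_C/T_m, i.e. T_m/T_H = T_C/T_m, so T_m = √(T_H·T_C) = √(619.15 × 296.15) = 428.2 K.

T_m ≈ 428.2 K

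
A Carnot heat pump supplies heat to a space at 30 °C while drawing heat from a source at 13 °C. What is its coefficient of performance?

T_H = 30 °C → 30 + 273.15 = 303.15 K.
T_C = 13 °C → 13 + 273.15 = 286.15 K.
The Carnot heat-pump COP is COP_HP = T_H/(T_H − T_C) = 303.15/(303.15 − 286.15) = 17.8.

COP_HP ≈ 17.8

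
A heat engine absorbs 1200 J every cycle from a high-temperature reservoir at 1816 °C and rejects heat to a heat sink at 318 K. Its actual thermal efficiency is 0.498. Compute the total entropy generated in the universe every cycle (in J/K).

T_H = 1816 °C → 1816 + 273.15 = 2089.15 K.
W = η·Q_H = 0.498 × 1200 = 597.6 J, so Q_C = Q_H − W = 602.4 J.
The hot reservoir loses entropy Q_H/T_H = 1200/2089.15 = 0.5744 J/K; the cold reservoir gains Q_C/T_C = 602.4/318.00 = 1.894 J/K.
ΔS_univ = −Q_H/T_H + Q_C/T_C = 1.32 J/K (> 0, since η = 0.498 < η_Carnot = 0.848).

ΔS_univ ≈ 1.32 J/K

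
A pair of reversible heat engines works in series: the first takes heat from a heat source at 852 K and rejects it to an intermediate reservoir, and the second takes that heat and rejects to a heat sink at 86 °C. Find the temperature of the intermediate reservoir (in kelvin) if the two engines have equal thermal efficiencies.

T_C = 86 °C → 86 + 273.15 = 359.15 K.
Equal efficiencies require 1 − T_m/T_H = 1 − T_C/T_m, i.e. T_m/T_H = T_C/T_m, so T_m = √(T_H·T_C) = √(852.00 × 359.15) = 553 K.

T_m ≈ 553 K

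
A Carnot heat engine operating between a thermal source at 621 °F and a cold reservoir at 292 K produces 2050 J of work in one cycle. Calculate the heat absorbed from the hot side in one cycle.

Q_H ≈ 3991 J

T_H = 621 °F → (621 − 32) × 5/9 = 327.22 °C = 600.37 K.
The Carnot efficiency is η = 1 − T_C/T_H = 1 − 292.00/600.37 = 0.5136.
Q_H = W/η = 2050/0.5136 = 3991 J.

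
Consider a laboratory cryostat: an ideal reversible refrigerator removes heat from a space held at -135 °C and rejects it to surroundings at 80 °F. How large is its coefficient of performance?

COP_R ≈ 0.8545

T_H = 80 °F → (80 − 32) × 5/9 = 26.67 °C = 299.82 K.
T_C = -135 °C → -135 + 273.15 = 138.15 K.
For a reversible refrigerator, COP_R = T_C/(T_H − T_C) = 138.15/(299.82 − 138.15) = 0.8545.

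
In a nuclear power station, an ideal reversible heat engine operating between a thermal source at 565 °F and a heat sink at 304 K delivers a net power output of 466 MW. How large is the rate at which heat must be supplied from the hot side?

T_H = 565 °F → (565 − 32) × 5/9 = 296.11 °C = 569.26 K.
For a reversible engine, η = 1 − T_C/T_H = 1 − 304.00/569.26 = 0.4660.
Q_H = W/η = 466/0.4660 = 1000 MW.

Q̇_H ≈ 1000 MW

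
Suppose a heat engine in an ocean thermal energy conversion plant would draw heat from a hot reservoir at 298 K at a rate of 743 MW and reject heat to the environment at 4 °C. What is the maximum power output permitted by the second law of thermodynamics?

Ẇ_max ≈ 51.99 MW

T_C = 4 °C → 4 + 273.15 = 277.15 K.
The second-law ceiling is the Carnot efficiency, η_max = 1 − T_C/T_H = 1 − 277.15/298.00 = 0.0700.
W_max = η_max · Q_H = 0.0700 × 743 = 51.99 MW.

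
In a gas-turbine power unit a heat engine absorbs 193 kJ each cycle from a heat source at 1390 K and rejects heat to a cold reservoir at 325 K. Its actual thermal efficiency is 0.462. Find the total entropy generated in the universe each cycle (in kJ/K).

ΔS_univ ≈ 0.181 kJ/K

W = η·Q_H = 0.462 × 193 = 89.17 kJ, so Q_C = Q_H − W = 103.8 kJ.
Entropy balance on the reservoirs: −Q_H/T_H = -0.1388 kJ/K, +Q_C/T_C = 0.3195 kJ/K.
ΔS_univ = −Q_H/T_H + Q_C/T_C = 0.181 kJ/K (> 0, since η = 0.462 < η_Carnot = 0.766).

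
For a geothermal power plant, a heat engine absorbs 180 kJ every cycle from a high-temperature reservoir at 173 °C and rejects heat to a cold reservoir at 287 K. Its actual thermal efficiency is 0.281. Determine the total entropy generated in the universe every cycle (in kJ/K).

T_H = 173 °C → 173 + 273.15 = 446.15 K.
W = η·Q_H = 0.281 × 180 = 50.58 kJ, so Q_C = Q_H − W = 129.4 kJ.
The hot reservoir loses entropy Q_H/T_H = 180/446.15 = 0.4035 kJ/K; the cold reservoir gains Q_C/T_C = 129.4/287.00 = 0.4509 kJ/K.
ΔS_univ = −Q_H/T_H + Q_C/T_C = 0.0475 kJ/K (> 0, since η = 0.281 < η_Carnot = 0.357).

ΔS_univ ≈ 0.0475 kJ/K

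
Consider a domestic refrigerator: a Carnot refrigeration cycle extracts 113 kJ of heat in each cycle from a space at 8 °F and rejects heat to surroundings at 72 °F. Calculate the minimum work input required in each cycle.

T_H = 72 °F → (72 − 32) × 5/9 = 22.22 °C = 295.37 K.
T_C = 8 °F → (8 − 32) × 5/9 = -13.33 °C = 259.82 K.
COP_R = T_C/(T_H − T_C) = 259.82/35.56 = 7.3073.
W = Q_C/COP_R = 113/7.3073 = 15.46 kJ.

W_in ≈ 15.46 kJ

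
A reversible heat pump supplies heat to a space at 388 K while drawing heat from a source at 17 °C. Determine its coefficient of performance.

COP_HP ≈ 3.97

T_C = 17 °C → 17 + 273.15 = 290.15 K.
For a reversible heat pump, COP_HP = T_H/(T_H − T_C) = 388.00/(388.00 − 290.15) = 3.97.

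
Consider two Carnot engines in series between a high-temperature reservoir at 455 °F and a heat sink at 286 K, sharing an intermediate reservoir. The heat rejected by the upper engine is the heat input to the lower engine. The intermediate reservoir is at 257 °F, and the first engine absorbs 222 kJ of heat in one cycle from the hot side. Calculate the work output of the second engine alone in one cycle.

W₂ ≈ 49.00 kJ

T_H = 455 °F → (455 − 32) × 5/9 = 235.00 °C = 508.15 K.
T_m = 257 °F → (257 − 32) × 5/9 = 125.00 °C = 398.15 K.
Heat entering the second stage: Q_m = Q_H·(T_m/T_H) = 222 × 398.15/508.15 = 173.9 kJ.
Second-stage efficiency η₂ = 1 − T_C/T_m = 1 − 286.00/398.15 = 0.2817, so W₂ = η₂·Q_m = 49.00 kJ.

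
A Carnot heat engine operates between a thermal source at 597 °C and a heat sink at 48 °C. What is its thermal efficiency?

η ≈ 0.6309

T_H = 597 °C → 597 + 273.15 = 870.15 K.
T_C = 48 °C → 48 + 273.15 = 321.15 K.
The Carnot efficiency is η = 1 − T_C/T_H = 1 − 321.15/870.15 = 0.6309.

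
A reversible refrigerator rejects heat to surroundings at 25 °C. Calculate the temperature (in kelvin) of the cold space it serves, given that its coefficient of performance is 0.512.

T_H = 25 °C → 25 + 273.15 = 298.15 K.
COP_R = T_C/(T_H − T_C) ⇒ T_C = T_H·COP_R/(1 + COP_R) = 298.15 × 0.512/(1 + 0.512) = 101.0 K.

T_C ≈ 101.0 K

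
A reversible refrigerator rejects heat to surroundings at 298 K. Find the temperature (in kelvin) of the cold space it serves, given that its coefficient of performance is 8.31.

COP_R = T_C/(T_H − T_C) ⇒ T_C = T_H·COP_R/(1 + COP_R) = 298.00 × 8.31/(1 + 8.31) = 266 K.

T_C ≈ 266 K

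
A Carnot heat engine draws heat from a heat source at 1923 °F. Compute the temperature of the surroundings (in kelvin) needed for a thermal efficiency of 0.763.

T_H = 1923 °F → (1923 − 32) × 5/9 = 1050.56 °C = 1323.71 K.
From η = 1 − T_C/T_H, T_C = T_H·(1 − η) = 1323.71 × (1 − 0.763) = 314 K.

T_C ≈ 314 K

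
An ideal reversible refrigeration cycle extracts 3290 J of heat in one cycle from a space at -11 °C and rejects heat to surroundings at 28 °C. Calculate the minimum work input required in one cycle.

T_H = 28 °C → 28 + 273.15 = 301.15 K.
T_C = -11 °C → -11 + 273.15 = 262.15 K.
For a reversible refrigerator, COP_R = T_C/(T_H − T_C) = 262.15/39.00 = 6.7218.
W = Q_C/COP_R = 3290/6.7218 = 489.5 J.

W_in ≈ 489.5 J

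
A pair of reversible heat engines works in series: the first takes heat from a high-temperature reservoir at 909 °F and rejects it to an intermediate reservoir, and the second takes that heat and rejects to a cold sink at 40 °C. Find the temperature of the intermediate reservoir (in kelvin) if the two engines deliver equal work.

T_m ≈ 537 K

T_H = 909 °F → (909 − 32) × 5/9 = 487.22 °C = 760.37 K.
T_C = 40 °C → 40 + 273.15 = 313.15 K.
For reversible stages Q_m = Q_H·(T_m/T_H). Setting W₁ = Q_H(1 − T_m/T_H) equal to W₂ = Q_m(1 − T_C/T_m) = Q_H·(T_m − T_C)/T_H gives T_H − T_m = T_m − T_C, so T_m = (T_H + T_C)/2 = (760.37 + 313.15)/2 = 537 K.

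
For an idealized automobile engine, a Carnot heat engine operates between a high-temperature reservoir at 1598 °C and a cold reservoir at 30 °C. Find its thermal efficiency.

η ≈ 0.838

T_H = 1598 °C → 1598 + 273.15 = 1871.15 K.
T_C = 30 °C → 30 + 273.15 = 303.15 K.
For a reversible engine, η = 1 − T_C/T_H = 1 − 303.15/1871.15 = 0.838.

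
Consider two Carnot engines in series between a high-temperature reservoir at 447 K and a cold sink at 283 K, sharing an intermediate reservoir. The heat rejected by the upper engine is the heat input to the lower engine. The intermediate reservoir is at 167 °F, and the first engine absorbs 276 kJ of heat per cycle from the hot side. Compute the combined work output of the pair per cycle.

W_total ≈ 101.3 kJ

Two reversible stages in series are equivalent to a single Carnot engine between T_H and T_C, so η_total = 1 − T_C/T_H = 1 − 283.00/447.00 = 0.3669.
W_total = η_total · Q_H = 0.3669 × 276 = 101.3 kJ.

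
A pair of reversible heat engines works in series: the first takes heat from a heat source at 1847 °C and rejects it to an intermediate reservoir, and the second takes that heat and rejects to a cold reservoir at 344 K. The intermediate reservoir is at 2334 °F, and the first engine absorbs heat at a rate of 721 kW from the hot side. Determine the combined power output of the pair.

T_H = 1847 °C → 1847 + 273.15 = 2120.15 K.
Two reversible stages in series are equivalent to a single Carnot engine between T_H and T_C, so η_total = 1 − T_C/T_H = 1 − 344.00/2120.15 = 0.8377.
W_total = η_total · Q_H = 0.8377 × 721 = 604 kW.

Ẇ_total ≈ 604 kW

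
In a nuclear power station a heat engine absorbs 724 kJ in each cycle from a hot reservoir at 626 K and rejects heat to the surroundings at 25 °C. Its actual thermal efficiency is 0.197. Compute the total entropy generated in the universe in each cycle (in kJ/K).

T_C = 25 °C → 25 + 273.15 = 298.15 K.
W = η·Q_H = 0.197 × 724 = 142.6 kJ, so Q_C = Q_H − W = 581.4 kJ.
Entropy balance on the reservoirs: −Q_H/T_H = -1.157 kJ/K, +Q_C/T_C = 1.950 kJ/K.
ΔS_univ = −Q_H/T_H + Q_C/T_C = 0.7934 kJ/K (> 0, since η = 0.197 < η_Carnot = 0.524).

ΔS_univ ≈ 0.7934 kJ/K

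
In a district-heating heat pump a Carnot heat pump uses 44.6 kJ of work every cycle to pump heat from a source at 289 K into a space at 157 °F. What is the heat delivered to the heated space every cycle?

Q_H ≈ 285 kJ

T_H = 157 °F → (157 − 32) × 5/9 = 69.44 °C = 342.59 K.
COP_HP = T_H/(T_H − T_C) = 342.59/53.59 = 6.3923.
Q_H = COP_HP · W = 6.3923 × 44.6 = 285 kJ.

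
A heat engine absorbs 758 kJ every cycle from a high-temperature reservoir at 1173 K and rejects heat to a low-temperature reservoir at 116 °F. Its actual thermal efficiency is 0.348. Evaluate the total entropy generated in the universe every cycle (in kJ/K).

T_C = 116 °F → (116 − 32) × 5/9 = 46.67 °C = 319.82 K.
W = η·Q_H = 0.348 × 758 = 263.8 kJ, so Q_C = Q_H − W = 494.2 kJ.
Entropy balance on the reservoirs: −Q_H/T_H = -0.6462 kJ/K, +Q_C/T_C = 1.545 kJ/K.
ΔS_univ = −Q_H/T_H + Q_C/T_C = 0.8991 kJ/K (> 0, since η = 0.348 < η_Carnot = 0.727).

ΔS_univ ≈ 0.8991 kJ/K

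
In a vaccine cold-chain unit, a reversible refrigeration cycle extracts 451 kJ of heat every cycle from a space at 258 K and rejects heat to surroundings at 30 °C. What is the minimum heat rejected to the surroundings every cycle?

T_H = 30 °C → 30 + 273.15 = 303.15 K.
For a reversible cycle Q_H/Q_C = T_H/T_C, so Q_H = Q_C·T_H/T_C = 451 × 303.15/258.00 = 529.9 kJ.

Q_H ≈ 529.9 kJ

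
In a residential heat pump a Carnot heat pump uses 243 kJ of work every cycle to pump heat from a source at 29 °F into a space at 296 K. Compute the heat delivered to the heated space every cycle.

T_C = 29 °F → (29 − 32) × 5/9 = -1.67 °C = 271.48 K.
The Carnot heat-pump COP is COP_HP = T_H/(T_H − T_C) = 296.00/24.52 = 12.0734.
Q_H = COP_HP · W = 12.0734 × 243 = 2930 kJ.

Q_H ≈ 2930 kJ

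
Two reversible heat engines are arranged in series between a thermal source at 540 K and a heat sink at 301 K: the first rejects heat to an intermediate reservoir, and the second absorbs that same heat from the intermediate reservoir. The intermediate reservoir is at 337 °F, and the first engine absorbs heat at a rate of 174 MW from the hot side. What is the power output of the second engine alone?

Ẇ₂ ≈ 45.6 MW

T_m = 337 °F → (337 − 32) × 5/9 = 169.44 °C = 442.59 K.
Heat entering the second stage: Q_m = Q_H·(T_m/T_H) = 174 × 442.59/540.00 = 143 MW.
Second-stage efficiency η₂ = 1 − T_C/T_m = 1 − 301.00/442.59 = 0.3199, so W₂ = η₂·Q_m = 45.6 MW.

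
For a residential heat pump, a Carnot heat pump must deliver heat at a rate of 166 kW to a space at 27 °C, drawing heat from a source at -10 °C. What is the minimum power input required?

Ẇ_in ≈ 20.5 kW

T_H = 27 °C → 27 + 273.15 = 300.15 K.
T_C = -10 °C → -10 + 273.15 = 263.15 K.
Reversible heating COP: COP_HP = T_H/(T_H − T_C) = 300.15/37.00 = 8.1122.
W = Q_H/COP_HP = 166/8.1122 = 20.5 kW.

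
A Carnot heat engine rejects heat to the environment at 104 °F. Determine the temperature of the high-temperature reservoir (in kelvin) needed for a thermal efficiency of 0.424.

T_C = 104 °F → (104 − 32) × 5/9 = 40.00 °C = 313.15 K.
From η = 1 − T_C/T_H, solving for T_H gives T_H = T_C/(1 − η) = 313.15/(1 − 0.424) = 543.7 K.

T_H ≈ 543.7 K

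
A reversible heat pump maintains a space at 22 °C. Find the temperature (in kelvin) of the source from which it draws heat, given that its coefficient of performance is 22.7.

T_H = 22 °C → 22 + 273.15 = 295.15 K.
COP_HP = T_H/(T_H − T_C) ⇒ T_C = T_H·(COP_HP − 1)/COP_HP = 295.15 × (22.7 − 1)/22.7 = 282.1 K.

T_C ≈ 282.1 K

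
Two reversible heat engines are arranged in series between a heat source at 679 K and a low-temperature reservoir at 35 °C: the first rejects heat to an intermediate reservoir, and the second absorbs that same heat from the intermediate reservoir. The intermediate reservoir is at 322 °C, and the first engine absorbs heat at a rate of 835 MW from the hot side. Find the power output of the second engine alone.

Ẇ₂ ≈ 352.9 MW

T_C = 35 °C → 35 + 273.15 = 308.15 K.
T_m = 322 °C → 322 + 273.15 = 595.15 K.
Heat entering the second stage: Q_m = Q_H·(T_m/T_H) = 835 × 595.15/679.00 = 731.9 MW.
Second-stage efficiency η₂ = 1 − T_C/T_m = 1 − 308.15/595.15 = 0.4822, so W₂ = η₂·Q_m = 352.9 MW.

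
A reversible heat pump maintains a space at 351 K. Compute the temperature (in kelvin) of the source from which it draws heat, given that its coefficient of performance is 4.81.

T_C ≈ 278 K

COP_HP = T_H/(T_H − T_C) ⇒ T_C = T_H·(COP_HP − 1)/COP_HP = 351.00 × (4.81 − 1)/4.81 = 278 K.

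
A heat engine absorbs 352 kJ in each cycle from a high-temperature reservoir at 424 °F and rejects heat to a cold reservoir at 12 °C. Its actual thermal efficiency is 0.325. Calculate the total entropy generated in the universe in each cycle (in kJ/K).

ΔS_univ ≈ 0.116 kJ/K

T_H = 424 °F → (424 − 32) × 5/9 = 217.78 °C = 490.93 K.
T_C = 12 °C → 12 + 273.15 = 285.15 K.
W = η·Q_H = 0.325 × 352 = 114.4 kJ, so Q_C = Q_H − W = 237.6 kJ.
Entropy balance on the reservoirs: −Q_H/T_H = -0.7170 kJ/K, +Q_C/T_C = 0.8332 kJ/K.
ΔS_univ = −Q_H/T_H + Q_C/T_C = 0.116 kJ/K (> 0, since η = 0.325 < η_Carnot = 0.419).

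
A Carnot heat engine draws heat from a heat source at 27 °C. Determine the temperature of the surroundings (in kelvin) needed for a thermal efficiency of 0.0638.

T_C ≈ 281 K

T_H = 27 °C → 27 + 273.15 = 300.15 K.
From η = 1 − T_C/T_H, T_C = T_H·(1 − η) = 300.15 × (1 − 0.0638) = 281 K.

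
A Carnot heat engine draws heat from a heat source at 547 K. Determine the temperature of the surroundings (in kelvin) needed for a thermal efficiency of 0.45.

From η = 1 − T_C/T_H, T_C = T_H·(1 − η) = 547.00 × (1 − 0.45) = 300.9 K.

T_C ≈ 300.9 K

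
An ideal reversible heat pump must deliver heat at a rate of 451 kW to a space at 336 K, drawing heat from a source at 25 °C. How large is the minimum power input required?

Ẇ_in ≈ 50.8 kW

T_C = 25 °C → 25 + 273.15 = 298.15 K.
The Carnot heat-pump COP is COP_HP = T_H/(T_H − T_C) = 336.00/37.85 = 8.8771.
W = Q_H/COP_HP = 451/8.8771 = 50.8 kW.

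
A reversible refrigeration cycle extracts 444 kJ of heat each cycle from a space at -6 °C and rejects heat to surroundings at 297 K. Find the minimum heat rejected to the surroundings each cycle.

T_C = -6 °C → -6 + 273.15 = 267.15 K.
For a reversible cycle Q_H/Q_C = T_H/T_C, so Q_H = Q_C·T_H/T_C = 444 × 297.00/267.15 = 493.6 kJ.

Q_H ≈ 493.6 kJ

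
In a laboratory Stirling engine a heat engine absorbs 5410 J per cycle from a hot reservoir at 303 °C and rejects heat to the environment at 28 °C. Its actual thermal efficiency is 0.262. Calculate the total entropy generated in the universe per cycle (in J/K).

T_H = 303 °C → 303 + 273.15 = 576.15 K.
T_C = 28 °C → 28 + 273.15 = 301.15 K.
W = η·Q_H = 0.262 × 5410 = 1417 J, so Q_C = Q_H − W = 3993 J.
Reservoir entropy changes: ΔS_H = −Q_H/T_H = −5410/576.15 = -9.390 J/K and ΔS_C = +Q_C/T_C = 3993/301.15 = 13.26 J/K.
ΔS_univ = −Q_H/T_H + Q_C/T_C = 3.87 J/K (> 0, since η = 0.262 < η_Carnot = 0.477).

ΔS_univ ≈ 3.87 J/K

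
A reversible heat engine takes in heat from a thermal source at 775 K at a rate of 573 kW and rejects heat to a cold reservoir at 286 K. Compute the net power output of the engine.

η_rev = 1 − T_C/T_H = 1 − 286.00/775.00 = 0.6310.
W = η·Q_H = 0.6310 × 573 = 362 kW.

Ẇ ≈ 362 kW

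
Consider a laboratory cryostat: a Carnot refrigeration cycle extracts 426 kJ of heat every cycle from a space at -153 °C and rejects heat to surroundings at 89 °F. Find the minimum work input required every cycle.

W_in ≈ 655 kJ

T_H = 89 °F → (89 − 32) × 5/9 = 31.67 °C = 304.82 K.
T_C = -153 °C → -153 + 273.15 = 120.15 K.
For a reversible refrigerator, COP_R = T_C/(T_H − T_C) = 120.15/184.67 = 0.6506.
W = Q_C/COP_R = 426/0.6506 = 655 kJ.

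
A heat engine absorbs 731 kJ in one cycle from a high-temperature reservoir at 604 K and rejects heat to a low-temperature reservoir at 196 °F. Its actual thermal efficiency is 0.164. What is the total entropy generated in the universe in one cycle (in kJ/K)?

ΔS_univ ≈ 0.467 kJ/K

T_C = 196 °F → (196 − 32) × 5/9 = 91.11 °C = 364.26 K.
W = η·Q_H = 0.164 × 731 = 119.9 kJ, so Q_C = Q_H − W = 611.1 kJ.
Entropy balance on the reservoirs: −Q_H/T_H = -1.210 kJ/K, +Q_C/T_C = 1.678 kJ/K.
ΔS_univ = −Q_H/T_H + Q_C/T_C = 0.467 kJ/K (> 0, since η = 0.164 < η_Carnot = 0.397).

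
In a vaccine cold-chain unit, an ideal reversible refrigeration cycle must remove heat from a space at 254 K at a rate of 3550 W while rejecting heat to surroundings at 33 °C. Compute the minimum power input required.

Ẇ_in ≈ 728.9 W

T_H = 33 °C → 33 + 273.15 = 306.15 K.
COP_R = T_C/(T_H − T_C) = 254.00/52.15 = 4.8706.
W = Q_C/COP_R = 3550/4.8706 = 728.9 W.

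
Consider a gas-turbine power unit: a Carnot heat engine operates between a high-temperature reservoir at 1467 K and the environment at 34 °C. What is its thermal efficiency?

η ≈ 0.791

T_C = 34 °C → 34 + 273.15 = 307.15 K.
Carnot efficiency: η = 1 − T_C/T_H = 1 − 307.15/1467.00 = 0.791.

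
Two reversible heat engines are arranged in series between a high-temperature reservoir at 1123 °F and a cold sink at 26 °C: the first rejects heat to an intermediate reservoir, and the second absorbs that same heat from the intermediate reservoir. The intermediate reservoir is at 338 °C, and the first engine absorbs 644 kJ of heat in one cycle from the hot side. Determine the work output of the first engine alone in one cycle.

T_H = 1123 °F → (1123 − 32) × 5/9 = 606.11 °C = 879.26 K.
T_C = 26 °C → 26 + 273.15 = 299.15 K.
T_m = 338 °C → 338 + 273.15 = 611.15 K.
First-stage efficiency η₁ = 1 − T_m/T_H = 1 − 611.15/879.26 = 0.3049.
W₁ = η₁·Q_H = 0.3049 × 644 = 196 kJ.

W₁ ≈ 196 kJ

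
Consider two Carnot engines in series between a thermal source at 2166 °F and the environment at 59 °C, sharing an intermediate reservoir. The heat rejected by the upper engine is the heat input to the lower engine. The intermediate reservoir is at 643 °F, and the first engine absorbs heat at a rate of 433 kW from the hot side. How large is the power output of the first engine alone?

T_H = 2166 °F → (2166 − 32) × 5/9 = 1185.56 °C = 1458.71 K.
T_C = 59 °C → 59 + 273.15 = 332.15 K.
T_m = 643 °F → (643 − 32) × 5/9 = 339.44 °C = 612.59 K.
First-stage efficiency η₁ = 1 − T_m/T_H = 1 − 612.59/1458.71 = 0.5800.
W₁ = η₁·Q_H = 0.5800 × 433 = 251 kW.

Ẇ₁ ≈ 251 kW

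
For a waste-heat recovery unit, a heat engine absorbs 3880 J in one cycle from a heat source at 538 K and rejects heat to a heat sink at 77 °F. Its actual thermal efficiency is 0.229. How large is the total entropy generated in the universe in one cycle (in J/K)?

T_C = 77 °F → (77 − 32) × 5/9 = 25.00 °C = 298.15 K.
W = η·Q_H = 0.229 × 3880 = 888.5 J, so Q_C = Q_H − W = 2991 J.
Entropy balance on the reservoirs: −Q_H/T_H = -7.212 J/K, +Q_C/T_C = 10.03 J/K.
ΔS_univ = −Q_H/T_H + Q_C/T_C = 2.822 J/K (> 0, since η = 0.229 < η_Carnot = 0.446).

ΔS_univ ≈ 2.822 J/K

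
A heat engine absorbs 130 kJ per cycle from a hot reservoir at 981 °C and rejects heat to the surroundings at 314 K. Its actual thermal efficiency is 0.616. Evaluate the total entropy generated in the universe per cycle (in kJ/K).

ΔS_univ ≈ 0.0553 kJ/K

T_H = 981 °C → 981 + 273.15 = 1254.15 K.
W = η·Q_H = 0.616 × 130 = 80.08 kJ, so Q_C = Q_H − W = 49.92 kJ.
Reservoir entropy changes: ΔS_H = −Q_H/T_H = −130/1254.15 = -0.1037 kJ/K and ΔS_C = +Q_C/T_C = 49.92/314.00 = 0.1590 kJ/K.
ΔS_univ = −Q_H/T_H + Q_C/T_C = 0.0553 kJ/K (> 0, since η = 0.616 < η_Carnot = 0.750).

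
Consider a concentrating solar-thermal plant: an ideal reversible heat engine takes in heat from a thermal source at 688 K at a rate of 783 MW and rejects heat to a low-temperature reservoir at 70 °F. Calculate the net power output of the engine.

Ẇ ≈ 448 MW

T_C = 70 °F → (70 − 32) × 5/9 = 21.11 °C = 294.26 K.
The Carnot efficiency is η = 1 − T_C/T_H = 1 − 294.26/688.00 = 0.5723.
W = η·Q_H = 0.5723 × 783 = 448 MW.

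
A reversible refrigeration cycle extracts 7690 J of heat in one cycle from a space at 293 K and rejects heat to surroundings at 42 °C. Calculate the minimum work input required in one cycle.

T_H = 42 °C → 42 + 273.15 = 315.15 K.
Carnot COP: COP_R = T_C/(T_H − T_C) = 293.00/22.15 = 13.2280.
W = Q_C/COP_R = 7690/13.2280 = 581 J.

W_in ≈ 581 J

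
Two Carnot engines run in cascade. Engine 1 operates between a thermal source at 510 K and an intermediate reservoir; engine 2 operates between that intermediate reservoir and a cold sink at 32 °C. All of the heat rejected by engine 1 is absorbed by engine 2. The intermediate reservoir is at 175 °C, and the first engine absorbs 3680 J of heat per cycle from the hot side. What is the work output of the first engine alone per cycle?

T_C = 32 °C → 32 + 273.15 = 305.15 K.
T_m = 175 °C → 175 + 273.15 = 448.15 K.
First-stage efficiency η₁ = 1 − T_m/T_H = 1 − 448.15/510.00 = 0.1213.
W₁ = η₁·Q_H = 0.1213 × 3680 = 446.3 J.

W₁ ≈ 446.3 J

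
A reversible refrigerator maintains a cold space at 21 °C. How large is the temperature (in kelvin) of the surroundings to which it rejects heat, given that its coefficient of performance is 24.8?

T_C = 21 °C → 21 + 273.15 = 294.15 K.
COP_R = T_C/(T_H − T_C) ⇒ T_H = T_C·(1 + 1/COP_R) = 294.15 × (1 + 1/24.8) = 306 K.

T_H ≈ 306 K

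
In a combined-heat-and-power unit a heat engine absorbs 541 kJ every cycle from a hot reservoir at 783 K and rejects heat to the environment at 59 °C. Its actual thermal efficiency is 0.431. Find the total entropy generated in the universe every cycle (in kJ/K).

ΔS_univ ≈ 0.2358 kJ/K

T_C = 59 °C → 59 + 273.15 = 332.15 K.
W = η·Q_H = 0.431 × 541 = 233.2 kJ, so Q_C = Q_H − W = 307.8 kJ.
The hot reservoir loses entropy Q_H/T_H = 541/783.00 = 0.6909 kJ/K; the cold reservoir gains Q_C/T_C = 307.8/332.15 = 0.9268 kJ/K.
ΔS_univ = −Q_H/T_H + Q_C/T_C = 0.2358 kJ/K (> 0, since η = 0.431 < η_Carnot = 0.576).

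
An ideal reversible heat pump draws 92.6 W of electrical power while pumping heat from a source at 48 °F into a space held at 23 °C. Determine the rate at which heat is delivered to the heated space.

Q̇_H ≈ 1943 W

T_H = 23 °C → 23 + 273.15 = 296.15 K.
T_C = 48 °F → (48 − 32) × 5/9 = 8.89 °C = 282.04 K.
COP_HP = T_H/(T_H − T_C) = 296.15/14.11 = 20.9870.
Q_H = COP_HP · W = 20.9870 × 92.6 = 1943 W.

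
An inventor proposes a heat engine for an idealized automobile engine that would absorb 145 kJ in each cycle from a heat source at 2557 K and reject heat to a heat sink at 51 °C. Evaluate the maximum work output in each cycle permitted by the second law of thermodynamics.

T_C = 51 °C → 51 + 273.15 = 324.15 K.
The upper bound on efficiency is η_max = 1 − T_C/T_H = 1 − 324.15/2557.00 = 0.8732.
W_max = η_max · Q_H = 0.8732 × 145 = 126.6 kJ.

W_max ≈ 126.6 kJ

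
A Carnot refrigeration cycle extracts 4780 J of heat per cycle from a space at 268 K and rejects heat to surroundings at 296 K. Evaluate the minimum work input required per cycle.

The reversible coefficient of performance is COP_R = T_C/(T_H − T_C) = 268.00/28.00 = 9.5714.
W = Q_C/COP_R = 4780/9.5714 = 499.4 J.

W_in ≈ 499.4 J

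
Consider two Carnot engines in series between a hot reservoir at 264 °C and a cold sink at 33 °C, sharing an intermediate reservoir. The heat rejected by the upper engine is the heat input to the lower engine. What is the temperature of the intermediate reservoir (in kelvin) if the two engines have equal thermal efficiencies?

T_m ≈ 406 K

T_H = 264 °C → 264 + 273.15 = 537.15 K.
T_C = 33 °C → 33 + 273.15 = 306.15 K.
Equal efficiencies require 1 − T_m/T_H = 1 − T_C/T_m, i.e. T_m/T_H = T_C/T_m, so T_m = √(T_H·T_C) = √(537.15 × 306.15) = 406 K.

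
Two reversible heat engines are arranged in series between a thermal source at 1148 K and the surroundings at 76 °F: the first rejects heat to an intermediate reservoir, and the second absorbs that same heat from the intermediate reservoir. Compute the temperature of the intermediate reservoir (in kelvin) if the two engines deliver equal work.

T_C = 76 °F → (76 − 32) × 5/9 = 24.44 °C = 297.59 K.
For reversible stages Q_m = Q_H·(T_m/T_H). Setting W₁ = Q_H(1 − T_m/T_H) equal to W₂ = Q_m(1 − T_C/T_m) = Q_H·(T_m − T_C)/T_H gives T_H − T_m = T_m − T_C, so T_m = (T_H + T_C)/2 = (1148.00 + 297.59)/2 = 723 K.

T_m ≈ 723 K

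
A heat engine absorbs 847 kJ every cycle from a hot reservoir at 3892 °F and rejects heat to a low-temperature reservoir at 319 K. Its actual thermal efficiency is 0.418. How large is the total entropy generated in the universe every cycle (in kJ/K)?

ΔS_univ ≈ 1.195 kJ/K

T_H = 3892 °F → (3892 − 32) × 5/9 = 2144.44 °C = 2417.59 K.
W = η·Q_H = 0.418 × 847 = 354.0 kJ, so Q_C = Q_H − W = 493.0 kJ.
Entropy balance on the reservoirs: −Q_H/T_H = -0.3503 kJ/K, +Q_C/T_C = 1.545 kJ/K.
ΔS_univ = −Q_H/T_H + Q_C/T_C = 1.195 kJ/K (> 0, since η = 0.418 < η_Carnot = 0.868).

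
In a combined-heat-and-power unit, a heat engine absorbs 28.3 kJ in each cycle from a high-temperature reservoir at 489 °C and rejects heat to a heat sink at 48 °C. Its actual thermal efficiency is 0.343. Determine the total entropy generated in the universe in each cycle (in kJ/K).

ΔS_univ ≈ 0.0208 kJ/K

T_H = 489 °C → 489 + 273.15 = 762.15 K.
T_C = 48 °C → 48 + 273.15 = 321.15 K.
W = η·Q_H = 0.343 × 28.3 = 9.707 kJ, so Q_C = Q_H − W = 18.59 kJ.
Reservoir entropy changes: ΔS_H = −Q_H/T_H = −28.3/762.15 = -0.03713 kJ/K and ΔS_C = +Q_C/T_C = 18.59/321.15 = 0.05790 kJ/K.
ΔS_univ = −Q_H/T_H + Q_C/T_C = 0.0208 kJ/K (> 0, since η = 0.343 < η_Carnot = 0.579).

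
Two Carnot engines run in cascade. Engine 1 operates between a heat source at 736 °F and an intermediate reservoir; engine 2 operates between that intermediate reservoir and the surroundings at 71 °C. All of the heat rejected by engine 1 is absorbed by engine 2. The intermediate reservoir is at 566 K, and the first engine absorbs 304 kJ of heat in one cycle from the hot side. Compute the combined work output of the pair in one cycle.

T_H = 736 °F → (736 − 32) × 5/9 = 391.11 °C = 664.26 K.
T_C = 71 °C → 71 + 273.15 = 344.15 K.
Two reversible stages in series are equivalent to a single Carnot engine between T_H and T_C, so η_total = 1 − T_C/T_H = 1 − 344.15/664.26 = 0.4819.
W_total = η_total · Q_H = 0.4819 × 304 = 146 kJ.

W_total ≈ 146 kJ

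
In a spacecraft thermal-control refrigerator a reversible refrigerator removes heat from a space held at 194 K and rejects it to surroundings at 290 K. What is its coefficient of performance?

COP_R ≈ 2.02

COP_R = T_C/(T_H − T_C) = 194.00/(290.00 − 194.00) = 2.02.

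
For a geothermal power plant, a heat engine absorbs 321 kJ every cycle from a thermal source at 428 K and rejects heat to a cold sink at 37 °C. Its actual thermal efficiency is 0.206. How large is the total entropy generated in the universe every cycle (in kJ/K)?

ΔS_univ ≈ 0.0718 kJ/K

T_C = 37 °C → 37 + 273.15 = 310.15 K.
W = η·Q_H = 0.206 × 321 = 66.13 kJ, so Q_C = Q_H − W = 254.9 kJ.
The hot reservoir loses entropy Q_H/T_H = 321/428.00 = 0.7500 kJ/K; the cold reservoir gains Q_C/T_C = 254.9/310.15 = 0.8218 kJ/K.
ΔS_univ = −Q_H/T_H + Q_C/T_C = 0.0718 kJ/K (> 0, since η = 0.206 < η_Carnot = 0.275).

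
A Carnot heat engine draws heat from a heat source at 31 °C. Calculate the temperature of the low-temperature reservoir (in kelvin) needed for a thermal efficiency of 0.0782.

T_C ≈ 280 K

T_H = 31 °C → 31 + 273.15 = 304.15 K.
From η = 1 − T_C/T_H, T_C = T_H·(1 − η) = 304.15 × (1 − 0.0782) = 280 K.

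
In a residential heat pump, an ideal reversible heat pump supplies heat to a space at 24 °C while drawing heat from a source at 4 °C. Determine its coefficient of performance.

COP_HP ≈ 14.86

T_H = 24 °C → 24 + 273.15 = 297.15 K.
T_C = 4 °C → 4 + 273.15 = 277.15 K.
COP_HP = T_H/(T_H − T_C) = 297.15/(297.15 − 277.15) = 14.86.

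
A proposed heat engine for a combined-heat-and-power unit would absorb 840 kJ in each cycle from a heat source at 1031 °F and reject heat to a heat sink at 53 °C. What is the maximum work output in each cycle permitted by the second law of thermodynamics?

T_H = 1031 °F → (1031 − 32) × 5/9 = 555.00 °C = 828.15 K.
T_C = 53 °C → 53 + 273.15 = 326.15 K.
The second-law ceiling is the Carnot efficiency, η_max = 1 − T_C/T_H = 1 − 326.15/828.15 = 0.6062.
W_max = η_max · Q_H = 0.6062 × 840 = 509.2 kJ.

W_max ≈ 509.2 kJ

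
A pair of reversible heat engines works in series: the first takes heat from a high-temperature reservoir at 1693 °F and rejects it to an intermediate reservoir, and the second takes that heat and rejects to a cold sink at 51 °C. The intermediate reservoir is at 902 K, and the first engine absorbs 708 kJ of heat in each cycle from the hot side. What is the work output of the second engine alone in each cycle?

W₂ ≈ 342 kJ

T_H = 1693 °F → (1693 − 32) × 5/9 = 922.78 °C = 1195.93 K.
T_C = 51 °C → 51 + 273.15 = 324.15 K.
Heat entering the second stage: Q_m = Q_H·(T_m/T_H) = 708 × 902.00/1195.93 = 534 kJ.
Second-stage efficiency η₂ = 1 − T_C/T_m = 1 − 324.15/902.00 = 0.6406, so W₂ = η₂·Q_m = 342 kJ.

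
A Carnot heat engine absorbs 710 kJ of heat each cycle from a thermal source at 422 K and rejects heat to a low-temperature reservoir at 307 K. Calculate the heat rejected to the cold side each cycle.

Q_C ≈ 517 kJ

η_rev = 1 − T_C/T_H = 1 − 307.00/422.00 = 0.2725.
For a reversible cycle Q_C/Q_H = T_C/T_H, so Q_C = 710 × 307.00/422.00 = 517 kJ.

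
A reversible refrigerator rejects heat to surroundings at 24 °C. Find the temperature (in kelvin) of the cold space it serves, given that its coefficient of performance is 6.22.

T_H = 24 °C → 24 + 273.15 = 297.15 K.
COP_R = T_C/(T_H − T_C) ⇒ T_C = T_H·COP_R/(1 + COP_R) = 297.15 × 6.22/(1 + 6.22) = 256 K.

T_C ≈ 256 K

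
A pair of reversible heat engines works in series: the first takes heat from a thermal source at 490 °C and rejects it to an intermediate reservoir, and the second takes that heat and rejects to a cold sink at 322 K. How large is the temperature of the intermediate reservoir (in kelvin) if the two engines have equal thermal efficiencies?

T_H = 490 °C → 490 + 273.15 = 763.15 K.
Equal efficiencies require 1 − T_m/T_H = 1 − T_C/T_m, i.e. T_m/T_H = T_C/T_m, so T_m = √(T_H·T_C) = √(763.15 × 322.00) = 496 K.

T_m ≈ 496 K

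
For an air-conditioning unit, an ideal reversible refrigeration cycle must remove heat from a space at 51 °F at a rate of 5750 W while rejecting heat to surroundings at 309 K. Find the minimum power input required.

Ẇ_in ≈ 513 W

T_C = 51 °F → (51 − 32) × 5/9 = 10.56 °C = 283.71 K.
COP_R = T_C/(T_H − T_C) = 283.71/25.29 = 11.2161.
W = Q_C/COP_R = 5750/11.2161 = 513 W.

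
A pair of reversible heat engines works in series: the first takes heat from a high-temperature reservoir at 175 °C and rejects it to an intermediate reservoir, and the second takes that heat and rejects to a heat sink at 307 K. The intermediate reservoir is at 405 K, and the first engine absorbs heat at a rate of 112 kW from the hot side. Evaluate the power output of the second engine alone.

T_H = 175 °C → 175 + 273.15 = 448.15 K.
Heat entering the second stage: Q_m = Q_H·(T_m/T_H) = 112 × 405.00/448.15 = 101.2 kW.
Second-stage efficiency η₂ = 1 − T_C/T_m = 1 − 307.00/405.00 = 0.2420, so W₂ = η₂·Q_m = 24.49 kW.

Ẇ₂ ≈ 24.49 kW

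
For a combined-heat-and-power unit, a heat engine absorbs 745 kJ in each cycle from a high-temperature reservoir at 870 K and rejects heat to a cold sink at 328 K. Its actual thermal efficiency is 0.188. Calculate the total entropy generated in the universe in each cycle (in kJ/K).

ΔS_univ ≈ 0.988 kJ/K

W = η·Q_H = 0.188 × 745 = 140.1 kJ, so Q_C = Q_H − W = 604.9 kJ.
The hot reservoir loses entropy Q_H/T_H = 745/870.00 = 0.8563 kJ/K; the cold reservoir gains Q_C/T_C = 604.9/328.00 = 1.844 kJ/K.
ΔS_univ = −Q_H/T_H + Q_C/T_C = 0.988 kJ/K (> 0, since η = 0.188 < η_Carnot = 0.623).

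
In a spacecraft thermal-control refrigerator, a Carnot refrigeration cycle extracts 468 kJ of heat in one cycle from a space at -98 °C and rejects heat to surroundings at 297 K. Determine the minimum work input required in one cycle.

W_in ≈ 326 kJ

T_C = -98 °C → -98 + 273.15 = 175.15 K.
The reversible coefficient of performance is COP_R = T_C/(T_H − T_C) = 175.15/121.85 = 1.4374.
W = Q_C/COP_R = 468/1.4374 = 326 kJ.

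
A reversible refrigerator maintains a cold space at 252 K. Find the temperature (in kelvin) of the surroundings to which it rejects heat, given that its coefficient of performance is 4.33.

COP_R = T_C/(T_H − T_C) ⇒ T_H = T_C·(1 + 1/COP_R) = 252.00 × (1 + 1/4.33) = 310.2 K.

T_H ≈ 310.2 K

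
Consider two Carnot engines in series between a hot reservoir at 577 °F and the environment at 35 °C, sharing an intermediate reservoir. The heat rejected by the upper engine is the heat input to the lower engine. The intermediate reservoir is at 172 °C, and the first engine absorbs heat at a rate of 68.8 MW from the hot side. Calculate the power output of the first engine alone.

T_H = 577 °F → (577 − 32) × 5/9 = 302.78 °C = 575.93 K.
T_C = 35 °C → 35 + 273.15 = 308.15 K.
T_m = 172 °C → 172 + 273.15 = 445.15 K.
First-stage efficiency η₁ = 1 − T_m/T_H = 1 − 445.15/575.93 = 0.2271.
W₁ = η₁·Q_H = 0.2271 × 68.8 = 15.6 MW.

Ẇ₁ ≈ 15.6 MW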